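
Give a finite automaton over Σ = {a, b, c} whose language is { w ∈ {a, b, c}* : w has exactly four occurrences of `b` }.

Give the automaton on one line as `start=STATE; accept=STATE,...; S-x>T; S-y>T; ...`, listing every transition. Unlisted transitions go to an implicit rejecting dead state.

Count `b`s, saturating at 5: states S0 through S4 mean 0 through 4 `b`s seen; S5 means more than 4. Each `b` increments (capped at S5); other symbols loop. Accept from {S4}.
6 states suffice.
        a   b   c  
>  S0   S0  S1  S0 
   S1   S1  S2  S1 
   S2   S2  S3  S2 
   S3   S3  S4  S3 
 * S4   S4  S5  S4 
   S5   S5  S5  S5 
(> = start, * = accepting)

start=S0; accept=S4; S0-a>S0; S0-b>S1; S0-c>S0; S1-a>S1; S1-b>S2; S1-c>S1; S2-a>S2; S2-b>S3; S2-c>S2; S3-a>S3; S3-b>S4; S3-c>S3; S4-a>S4; S4-b>S5; S4-c>S4; S5-a>S5; S5-b>S5; S5-c>S5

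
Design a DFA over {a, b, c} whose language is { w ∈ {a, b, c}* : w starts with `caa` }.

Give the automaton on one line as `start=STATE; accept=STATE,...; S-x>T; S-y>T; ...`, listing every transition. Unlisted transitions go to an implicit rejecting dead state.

start=S0; accept=S3; S0-a>S4; S0-b>S4; S0-c>S1; S1-a>S2; S1-b>S4; S1-c>S4; S2-a>S3; S2-b>S4; S2-c>S4; S3-a>S3; S3-b>S3; S3-c>S3; S4-a>S4; S4-b>S4; S4-c>S4

Walk along `caa` while the input agrees: from S0 take `c` to S1, and so on. Any deviation drops to the rejecting sink S4. Once S3 is reached the prefix is confirmed and every continuation is accepted.
With 5 states:
        a   b   c  
>  S0   S4  S4  S1 
   S1   S2  S4  S4 
   S2   S3  S4  S4 
 * S3   S3  S3  S3 
   S4   S4  S4  S4 
(> = start, * = accepting)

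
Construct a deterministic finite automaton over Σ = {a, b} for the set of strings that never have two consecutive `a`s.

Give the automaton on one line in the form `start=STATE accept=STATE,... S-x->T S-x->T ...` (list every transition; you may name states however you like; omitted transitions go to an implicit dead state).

start=q0 accept=q0,q1 q0-a->q1 q0-b->q0 q1-a->q2 q1-b->q0 q2-a->q2 q2-b->q2

Track partial matches of the forbidden pattern `aa`. State q2 is a dead state reached once `aa` has occurred; every other state accepts. q0 means no part of `aa` is currently matched.
With 3 states:
        a   b  
>* q0   q1  q0 
 * q1   q2  q0 
   q2   q2  q2 
(> = start, * = accepting)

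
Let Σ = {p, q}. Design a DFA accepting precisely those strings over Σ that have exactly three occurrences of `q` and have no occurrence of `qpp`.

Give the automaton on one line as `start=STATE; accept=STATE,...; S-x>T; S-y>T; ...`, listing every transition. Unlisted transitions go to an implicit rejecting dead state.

start=S0; accept=S6,S8; S0-p>S0; S0-q>S1; S1-p>S2; S1-q>S3; S2-p>S4; S2-q>S3; S3-p>S5; S3-q>S6; S4-p>S4; S4-q>S7; S5-p>S7; S5-q>S6; S6-p>S8; S6-q>S9; S7-p>S7; S7-q>S10; S8-p>S10; S8-q>S9; S9-p>S11; S9-q>S9; S10-p>S10; S10-q>S12; S11-p>S12; S11-q>S9; S12-p>S12; S12-q>S12

Build one automaton per condition and run them in lockstep. One (5 states) tracks the count of `q`s, saturating at 4; the other (4 states) tracks partial matches of the forbidden pattern `qpp`. Each combined state is a pair, one component from each; accept when both components accept.
With 13 states:
          p    q  
>  S0     S0   S1 
   S1     S2   S3 
   S2     S4   S3 
   S3     S5   S6 
   S4     S4   S7 
   S5     S7   S6 
 * S6     S8   S9 
   S7     S7  S10 
 * S8    S10   S9 
   S9    S11   S9 
   S10   S10  S12 
   S11   S12   S9 
   S12   S12  S12 
(> = start, * = accepting)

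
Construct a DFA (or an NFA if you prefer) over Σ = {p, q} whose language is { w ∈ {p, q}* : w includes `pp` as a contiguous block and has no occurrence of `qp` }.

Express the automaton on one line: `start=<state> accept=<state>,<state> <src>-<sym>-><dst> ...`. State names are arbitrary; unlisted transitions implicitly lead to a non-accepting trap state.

start=S0 accept=S3,S4 S0-p->S1 S0-q->S2 S1-p->S3 S1-q->S2 S2-p->S2 S2-q->S2 S3-p->S3 S3-q->S4 S4-p->S2 S4-q->S4

Run two small machines in parallel and take their product. One (3 states) tracks whether and how much of `pp` has been seen; the other (3 states) tracks partial matches of the forbidden pattern `qp`. Each combined state is a pair, one component from each; accept when both components accept. After merging equivalent states the machine shrinks.
        p   q  
>  S0   S1  S2 
   S1   S3  S2 
   S2   S2  S2 
 * S3   S3  S4 
 * S4   S2  S4 
(> = start, * = accepting)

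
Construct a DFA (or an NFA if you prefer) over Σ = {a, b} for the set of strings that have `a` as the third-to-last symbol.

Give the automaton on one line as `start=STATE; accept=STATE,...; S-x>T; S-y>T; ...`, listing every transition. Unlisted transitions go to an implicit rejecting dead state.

A DFA must remember the last 3 symbols (since which symbol is third-to-last isn't known until the input ends). Use one state per possible window of the last ≤3 symbols; accept from those whose window starts with `a`.
15 states suffice.
          a    b  
>  q0     q1   q2 
   q1     q3   q4 
   q2     q5   q6 
   q3     q7   q8 
   q4     q9  q10 
   q5    q11  q12 
   q6    q13  q14 
 * q7     q7   q8 
 * q8     q9  q10 
 * q9    q11  q12 
 * q10   q13  q14 
   q11    q7   q8 
   q12    q9  q10 
   q13   q11  q12 
   q14   q13  q14 
(> = start, * = accepting)

start=q0; accept=q7,q8,q9,q10; q0-a>q1; q0-b>q2; q1-a>q3; q1-b>q4; q2-a>q5; q2-b>q6; q3-a>q7; q3-b>q8; q4-a>q9; q4-b>q10; q5-a>q11; q5-b>q12; q6-a>q13; q6-b>q14; q7-a>q7; q7-b>q8; q8-a>q9; q8-b>q10; q9-a>q11; q9-b>q12; q10-a>q13; q10-b>q14; q11-a>q7; q11-b>q8; q12-a>q9; q12-b>q10; q13-a>q11; q13-b>q12; q14-a>q13; q14-b>q14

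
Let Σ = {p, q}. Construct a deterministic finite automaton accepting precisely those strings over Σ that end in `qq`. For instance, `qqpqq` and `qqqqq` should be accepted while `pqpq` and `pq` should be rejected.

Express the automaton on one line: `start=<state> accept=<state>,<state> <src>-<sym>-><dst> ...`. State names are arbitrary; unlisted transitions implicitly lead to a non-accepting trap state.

Let each state record the length of the longest suffix of the input read so far that is also a prefix of `qq`. S1 means the last symbol is `q`; S2 means the last 2 symbols are `qq`. Accept only at S2, where the string currently ends in `qq`.
3 states suffice.
        p   q  
>  S0   S0  S1 
   S1   S0  S2 
 * S2   S0  S2 
(> = start, * = accepting)

start=S0 accept=S2 S0-p->S0 S0-q->S1 S1-p->S0 S1-q->S2 S2-p->S0 S2-q->S2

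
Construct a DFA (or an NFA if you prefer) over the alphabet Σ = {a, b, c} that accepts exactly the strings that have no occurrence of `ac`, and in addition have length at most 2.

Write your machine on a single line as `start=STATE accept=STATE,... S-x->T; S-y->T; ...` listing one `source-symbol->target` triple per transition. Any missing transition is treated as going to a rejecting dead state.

start=q0; accept=q0,q1,q2,q3; q0-a->q1; q0-b->q2; q0-c->q2; q1-a->q3; q1-b->q3; q1-c->q4; q2-a->q3; q2-b->q3; q2-c->q3; q3-a->q4; q3-b->q4; q3-c->q4; q4-a->q4; q4-b->q4; q4-c->q4

Handle the two conditions separately and then intersect. One (3 states) tracks partial matches of the forbidden pattern `ac`; the other (4 states) tracks the input length, saturating at 3. Each combined state is a pair, one component from each; accept when both components accept. Minimizing collapses redundant product states.
A 5-state machine:
        a   b   c  
>* q0   q1  q2  q2 
 * q1   q3  q3  q4 
 * q2   q3  q3  q3 
 * q3   q4  q4  q4 
   q4   q4  q4  q4 
(> = start, * = accepting)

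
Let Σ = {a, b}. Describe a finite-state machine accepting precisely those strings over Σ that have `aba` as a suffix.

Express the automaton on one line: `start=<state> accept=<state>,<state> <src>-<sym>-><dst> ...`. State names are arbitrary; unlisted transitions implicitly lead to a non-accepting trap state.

start=s0 accept=s3 s0-a->s1 s0-b->s0 s1-a->s1 s1-b->s2 s2-a->s3 s2-b->s0 s3-a->s1 s3-b->s2

Let each state record the length of the longest suffix of the input read so far that is also a prefix of `aba`. s1 means the last symbol is `a`; s2 means the last 2 symbols are `ab`; s3 means the last 3 symbols are `aba`. Accept only at s3, where the string currently ends in `aba`.
A 4-state machine:
        a   b  
>  s0   s1  s0 
   s1   s1  s2 
   s2   s3  s0 
 * s3   s1  s2 
(> = start, * = accepting)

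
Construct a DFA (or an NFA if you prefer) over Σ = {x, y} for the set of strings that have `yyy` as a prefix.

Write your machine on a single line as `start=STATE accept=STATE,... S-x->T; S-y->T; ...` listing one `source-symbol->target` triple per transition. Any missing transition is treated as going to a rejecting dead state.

start=s0; accept=s3; s0-x->s4; s0-y->s1; s1-x->s4; s1-y->s2; s2-x->s4; s2-y->s3; s3-x->s3; s3-y->s3; s4-x->s4; s4-y->s4

Check the first 3 symbols one by one: s0 through s2 record how many have matched `yyy` so far; any wrong symbol goes to the dead state s4. After all 3 match we enter the accepting sink s3.
        x   y  
>  s0   s4  s1 
   s1   s4  s2 
   s2   s4  s3 
 * s3   s3  s3 
   s4   s4  s4 
(> = start, * = accepting)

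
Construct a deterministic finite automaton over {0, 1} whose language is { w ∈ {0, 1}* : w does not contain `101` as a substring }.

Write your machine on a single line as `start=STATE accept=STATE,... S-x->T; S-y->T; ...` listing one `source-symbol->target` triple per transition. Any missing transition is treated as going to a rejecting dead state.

start=A; accept=A,B,C; A-0->A; A-1->B; B-0->C; B-1->B; C-0->A; C-1->D; D-0->D; D-1->D

This is the complement of 'contains `101`'. Use the same substring-matching states — A through D holding how much of `101` has just been matched — but flip the accepting set: everything except the trap D accepts.
       0  1 
>* A   A  B 
 * B   C  B 
 * C   A  D 
   D   D  D 
(> = start, * = accepting)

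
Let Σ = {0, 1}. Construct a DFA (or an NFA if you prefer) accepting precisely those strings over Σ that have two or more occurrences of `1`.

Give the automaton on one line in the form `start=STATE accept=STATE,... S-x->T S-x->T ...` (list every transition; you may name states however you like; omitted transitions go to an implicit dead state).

start=A accept=C,D A-0->A A-1->B B-0->B B-1->C C-0->C C-1->D D-0->D D-1->D

Count `1`s, saturating at 3: states A through C mean 0 through 2 `1`s seen; D means more than 2. Each `1` increments (capped at D); other symbols loop. Accept from {C, D}.
4 states suffice.
       0  1 
>  A   A  B 
   B   B  C 
 * C   C  D 
 * D   D  D 
(> = start, * = accepting)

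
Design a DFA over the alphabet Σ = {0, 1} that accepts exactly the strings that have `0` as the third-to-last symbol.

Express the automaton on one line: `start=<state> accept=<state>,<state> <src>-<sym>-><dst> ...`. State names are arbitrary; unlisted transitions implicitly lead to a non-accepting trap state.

Because acceptance depends on a position counted from the end, the machine has to buffer the most recent 3 symbols. Make each state the string of the last up-to-3 symbols read; on input `x` shift the window left and append `x`. Accept when the buffered window has length 3 and begins with `0`.
15 states suffice.
          0    1  
>  q0     q1   q2 
   q1     q3   q4 
   q2     q5   q6 
   q3     q7   q8 
   q4     q9  q10 
   q5    q11  q12 
   q6    q13  q14 
 * q7     q7   q8 
 * q8     q9  q10 
 * q9    q11  q12 
 * q10   q13  q14 
   q11    q7   q8 
   q12    q9  q10 
   q13   q11  q12 
   q14   q13  q14 
(> = start, * = accepting)

start=q0 accept=q7,q8,q9,q10 q0-0->q1 q0-1->q2 q1-0->q3 q1-1->q4 q2-0->q5 q2-1->q6 q3-0->q7 q3-1->q8 q4-0->q9 q4-1->q10 q5-0->q11 q5-1->q12 q6-0->q13 q6-1->q14 q7-0->q7 q7-1->q8 q8-0->q9 q8-1->q10 q9-0->q11 q9-1->q12 q10-0->q13 q10-1->q14 q11-0->q7 q11-1->q8 q12-0->q9 q12-1->q10 q13-0->q11 q13-1->q12 q14-0->q13 q14-1->q14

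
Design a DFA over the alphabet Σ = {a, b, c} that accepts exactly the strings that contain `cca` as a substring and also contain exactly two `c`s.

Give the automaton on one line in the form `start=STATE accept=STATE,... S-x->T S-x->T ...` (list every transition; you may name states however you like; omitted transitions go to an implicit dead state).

Build one automaton per condition and run them in lockstep. The first has 4 states tracking whether and how much of `cca` has been seen; the second has 4 states tracking the count of `c`s, saturating at 3. A product state is a pair (one from each), accepting exactly when both do.
An 11-state machine:
          a    b    c  
>  q0     q0   q0   q1 
   q1     q2   q2   q3 
   q2     q2   q2   q4 
   q3     q5   q6   q7 
   q4     q6   q6   q7 
 * q5     q5   q5   q8 
   q6     q6   q6   q9 
   q7     q8  q10   q7 
   q8     q8   q8   q8 
   q9    q10  q10   q7 
   q10   q10  q10   q9 
(> = start, * = accepting)

start=q0 accept=q5 q0-a->q0 q0-b->q0 q0-c->q1 q1-a->q2 q1-b->q2 q1-c->q3 q2-a->q2 q2-b->q2 q2-c->q4 q3-a->q5 q3-b->q6 q3-c->q7 q4-a->q6 q4-b->q6 q4-c->q7 q5-a->q5 q5-b->q5 q5-c->q8 q6-a->q6 q6-b->q6 q6-c->q9 q7-a->q8 q7-b->q10 q7-c->q7 q8-a->q8 q8-b->q8 q8-c->q8 q9-a->q10 q9-b->q10 q9-c->q7 q10-a->q10 q10-b->q10 q10-c->q9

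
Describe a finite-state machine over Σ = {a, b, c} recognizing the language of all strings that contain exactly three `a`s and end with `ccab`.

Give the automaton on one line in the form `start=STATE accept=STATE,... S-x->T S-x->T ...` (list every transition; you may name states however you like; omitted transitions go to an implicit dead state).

Build one automaton per condition and run them in lockstep. One (5 states) tracks the count of `a`s, saturating at 4; the other (5 states) tracks how much of the suffix `ccab` has currently been matched. Each combined state is a pair, one component from each; accept when both components accept.
          a    b    c  
>  S0     S1   S0   S2 
   S1     S3   S1   S4 
   S2     S1   S0   S5 
   S3     S6   S3   S7 
   S4     S3   S1   S8 
   S5     S9   S0   S5 
   S6    S10   S6  S11 
   S7     S6   S3  S12 
   S8    S13   S1   S8 
   S9     S3  S14   S4 
   S10   S10  S10  S15 
   S11   S10   S6  S16 
   S12   S17   S3  S12 
   S13    S6  S18   S7 
   S14    S3   S1   S4 
   S15   S10  S10  S19 
   S16   S20   S6  S16 
   S17   S10  S21  S11 
   S18    S6   S3   S7 
   S19   S20  S10  S19 
   S20   S10  S22  S15 
 * S21   S10   S6  S11 
   S22   S10  S10  S15 
(> = start, * = accepting)

start=S0 accept=S21 S0-a->S1 S0-b->S0 S0-c->S2 S1-a->S3 S1-b->S1 S1-c->S4 S2-a->S1 S2-b->S0 S2-c->S5 S3-a->S6 S3-b->S3 S3-c->S7 S4-a->S3 S4-b->S1 S4-c->S8 S5-a->S9 S5-b->S0 S5-c->S5 S6-a->S10 S6-b->S6 S6-c->S11 S7-a->S6 S7-b->S3 S7-c->S12 S8-a->S13 S8-b->S1 S8-c->S8 S9-a->S3 S9-b->S14 S9-c->S4 S10-a->S10 S10-b->S10 S10-c->S15 S11-a->S10 S11-b->S6 S11-c->S16 S12-a->S17 S12-b->S3 S12-c->S12 S13-a->S6 S13-b->S18 S13-c->S7 S14-a->S3 S14-b->S1 S14-c->S4 S15-a->S10 S15-b->S10 S15-c->S19 S16-a->S20 S16-b->S6 S16-c->S16 S17-a->S10 S17-b->S21 S17-c->S11 S18-a->S6 S18-b->S3 S18-c->S7 S19-a->S20 S19-b->S10 S19-c->S19 S20-a->S10 S20-b->S22 S20-c->S15 S21-a->S10 S21-b->S6 S21-c->S11 S22-a->S10 S22-b->S10 S22-c->S15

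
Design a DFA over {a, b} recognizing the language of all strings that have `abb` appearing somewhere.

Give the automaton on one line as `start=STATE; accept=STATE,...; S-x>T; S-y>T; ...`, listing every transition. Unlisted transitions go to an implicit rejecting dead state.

start=S0; accept=S3; S0-a>S1; S0-b>S0; S1-a>S1; S1-b>S2; S2-a>S1; S2-b>S3; S3-a>S3; S3-b>S3

States S0..S2 record the length of the longest prefix of `abb` that matches the current input suffix. Reaching S3 means `abb` has been seen, and we stay there forever. Accept from S3.
        a   b  
>  S0   S1  S0 
   S1   S1  S2 
   S2   S1  S3 
 * S3   S3  S3 
(> = start, * = accepting)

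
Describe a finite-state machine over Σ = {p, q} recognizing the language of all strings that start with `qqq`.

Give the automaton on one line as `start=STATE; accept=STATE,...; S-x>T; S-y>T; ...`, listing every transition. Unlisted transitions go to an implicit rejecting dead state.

start=A; accept=D; A-p>E; A-q>B; B-p>E; B-q>C; C-p>E; C-q>D; D-p>D; D-q>D; E-p>E; E-q>E

Walk along `qqq` while the input agrees: from A take `q` to B, and so on. Any deviation drops to the rejecting sink E. Once D is reached the prefix is confirmed and every continuation is accepted.
5 states suffice.
       p  q 
>  A   E  B 
   B   E  C 
   C   E  D 
 * D   D  D 
   E   E  E 
(> = start, * = accepting)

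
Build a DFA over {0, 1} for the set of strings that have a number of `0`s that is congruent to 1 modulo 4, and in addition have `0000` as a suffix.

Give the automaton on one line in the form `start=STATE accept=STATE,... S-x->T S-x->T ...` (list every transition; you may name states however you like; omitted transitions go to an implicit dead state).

Run two small machines in parallel and take their product. The first has 4 states tracking the count of `0`s modulo 4; the second has 5 states tracking how much of the suffix `0000` has currently been matched. A product state is a pair (one from each), accepting exactly when both do. After merging equivalent states the machine shrinks.
With 8 states:
        0   1  
>  s0   s1  s0 
   s1   s2  s1 
   s2   s3  s4 
   s3   s5  s6 
   s4   s6  s4 
   s5   s7  s0 
   s6   s0  s6 
 * s7   s2  s1 
(> = start, * = accepting)

start=s0 accept=s7 s0-0->s1 s0-1->s0 s1-0->s2 s1-1->s1 s2-0->s3 s2-1->s4 s3-0->s5 s3-1->s6 s4-0->s6 s4-1->s4 s5-0->s7 s5-1->s0 s6-0->s0 s6-1->s6 s7-0->s2 s7-1->s1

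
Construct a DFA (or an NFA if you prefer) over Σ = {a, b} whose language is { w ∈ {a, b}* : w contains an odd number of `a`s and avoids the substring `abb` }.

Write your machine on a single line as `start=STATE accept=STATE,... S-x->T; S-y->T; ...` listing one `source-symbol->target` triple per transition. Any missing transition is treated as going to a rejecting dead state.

start=S0; accept=S1,S3; S0-a->S1; S0-b->S0; S1-a->S2; S1-b->S3; S2-a->S1; S2-b->S4; S3-a->S2; S3-b->S5; S4-a->S1; S4-b->S5; S5-a->S5; S5-b->S5

Handle the two conditions separately and then intersect. The first has 2 states tracking the count of `a`s modulo 2; the second has 4 states tracking partial matches of the forbidden pattern `abb`. A product state is a pair (one from each), accepting exactly when both do. After merging equivalent states the machine shrinks.
With 6 states:
        a   b  
>  S0   S1  S0 
 * S1   S2  S3 
   S2   S1  S4 
 * S3   S2  S5 
   S4   S1  S5 
   S5   S5  S5 
(> = start, * = accepting)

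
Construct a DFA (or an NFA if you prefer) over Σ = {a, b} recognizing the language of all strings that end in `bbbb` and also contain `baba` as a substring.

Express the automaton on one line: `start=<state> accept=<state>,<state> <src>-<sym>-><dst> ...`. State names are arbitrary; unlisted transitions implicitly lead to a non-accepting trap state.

start=q0 accept=q11 q0-a->q0 q0-b->q1 q1-a->q2 q1-b->q3 q2-a->q0 q2-b->q4 q3-a->q2 q3-b->q5 q4-a->q6 q4-b->q3 q5-a->q2 q5-b->q7 q6-a->q6 q6-b->q8 q7-a->q2 q7-b->q7 q8-a->q6 q8-b->q9 q9-a->q6 q9-b->q10 q10-a->q6 q10-b->q11 q11-a->q6 q11-b->q11

Run two small machines in parallel and take their product. The first has 5 states tracking how much of the suffix `bbbb` has currently been matched; the second has 5 states tracking whether and how much of `baba` has been seen. A product state is a pair (one from each), accepting exactly when both do.
With 12 states:
          a    b  
>  q0     q0   q1 
   q1     q2   q3 
   q2     q0   q4 
   q3     q2   q5 
   q4     q6   q3 
   q5     q2   q7 
   q6     q6   q8 
   q7     q2   q7 
   q8     q6   q9 
   q9     q6  q10 
   q10    q6  q11 
 * q11    q6  q11 
(> = start, * = accepting)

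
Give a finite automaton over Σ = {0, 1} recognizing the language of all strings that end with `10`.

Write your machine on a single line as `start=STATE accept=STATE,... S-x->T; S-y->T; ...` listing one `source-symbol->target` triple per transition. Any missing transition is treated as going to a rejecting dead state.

start=A; accept=C; A-0->A; A-1->B; B-0->C; B-1->B; C-0->A; C-1->B

Remember how much of `10` the current input suffix matches. State A means no match yet; B means the last symbol is `1`; C means the last 2 symbols are `10`. Only C accepts. On a mismatch, fall back to the longest proper suffix that is still a prefix of `10`.
3 states suffice.
       0  1 
>  A   A  B 
   B   C  B 
 * C   A  B 
(> = start, * = accepting)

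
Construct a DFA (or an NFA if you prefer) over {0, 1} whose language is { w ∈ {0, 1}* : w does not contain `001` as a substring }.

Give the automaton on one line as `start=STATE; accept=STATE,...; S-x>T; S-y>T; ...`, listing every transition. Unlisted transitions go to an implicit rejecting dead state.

Track partial matches of the forbidden pattern `001`. State S3 is a dead state reached once `001` has occurred; every other state accepts. S0 means no part of `001` is currently matched.
With 4 states:
        0   1  
>* S0   S1  S0 
 * S1   S2  S0 
 * S2   S2  S3 
   S3   S3  S3 
(> = start, * = accepting)

start=S0; accept=S0,S1,S2; S0-0>S1; S0-1>S0; S1-0>S2; S1-1>S0; S2-0>S2; S2-1>S3; S3-0>S3; S3-1>S3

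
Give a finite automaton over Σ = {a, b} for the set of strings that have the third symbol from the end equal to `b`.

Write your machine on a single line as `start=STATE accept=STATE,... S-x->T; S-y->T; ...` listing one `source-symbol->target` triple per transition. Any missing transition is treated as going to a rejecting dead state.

start=q0; accept=q11,q12,q13,q14; q0-a->q1; q0-b->q2; q1-a->q3; q1-b->q4; q2-a->q5; q2-b->q6; q3-a->q7; q3-b->q8; q4-a->q9; q4-b->q10; q5-a->q11; q5-b->q12; q6-a->q13; q6-b->q14; q7-a->q7; q7-b->q8; q8-a->q9; q8-b->q10; q9-a->q11; q9-b->q12; q10-a->q13; q10-b->q14; q11-a->q7; q11-b->q8; q12-a->q9; q12-b->q10; q13-a->q11; q13-b->q12; q14-a->q13; q14-b->q14

Because acceptance depends on a position counted from the end, the machine has to buffer the most recent 3 symbols. Make each state the string of the last up-to-3 symbols read; on input `x` shift the window left and append `x`. Accept when the buffered window has length 3 and begins with `b`.
With 15 states:
          a    b  
>  q0     q1   q2 
   q1     q3   q4 
   q2     q5   q6 
   q3     q7   q8 
   q4     q9  q10 
   q5    q11  q12 
   q6    q13  q14 
   q7     q7   q8 
   q8     q9  q10 
   q9    q11  q12 
   q10   q13  q14 
 * q11    q7   q8 
 * q12    q9  q10 
 * q13   q11  q12 
 * q14   q13  q14 
(> = start, * = accepting)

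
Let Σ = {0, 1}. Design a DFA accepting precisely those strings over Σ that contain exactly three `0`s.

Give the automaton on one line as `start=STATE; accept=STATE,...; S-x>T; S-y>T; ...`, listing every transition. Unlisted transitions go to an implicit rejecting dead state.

Count `0`s, saturating at 4: states A through D mean 0 through 3 `0`s seen; E means more than 3. Each `0` increments (capped at E); other symbols loop. Accept from {D}.
       0  1 
>  A   B  A 
   B   C  B 
   C   D  C 
 * D   E  D 
   E   E  E 
(> = start, * = accepting)

start=A; accept=D; A-0>B; A-1>A; B-0>C; B-1>B; C-0>D; C-1>C; D-0>E; D-1>D; E-0>E; E-1>E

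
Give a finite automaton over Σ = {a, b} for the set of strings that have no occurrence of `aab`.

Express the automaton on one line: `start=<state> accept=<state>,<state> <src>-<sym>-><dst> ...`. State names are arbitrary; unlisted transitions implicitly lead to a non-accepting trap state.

This is the complement of 'contains `aab`'. Use the same substring-matching states — q0 through q3 holding how much of `aab` has just been matched — but flip the accepting set: everything except the trap q3 accepts.
4 states suffice.
        a   b  
>* q0   q1  q0 
 * q1   q2  q0 
 * q2   q2  q3 
   q3   q3  q3 
(> = start, * = accepting)

start=q0 accept=q0,q1,q2 q0-a->q1 q0-b->q0 q1-a->q2 q1-b->q0 q2-a->q2 q2-b->q3 q3-a->q3 q3-b->q3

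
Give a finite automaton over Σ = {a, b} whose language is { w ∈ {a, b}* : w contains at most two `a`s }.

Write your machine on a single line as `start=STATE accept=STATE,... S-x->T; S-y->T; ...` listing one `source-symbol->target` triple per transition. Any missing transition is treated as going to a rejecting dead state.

start=s0; accept=s0,s1,s2; s0-a->s1; s0-b->s0; s1-a->s2; s1-b->s1; s2-a->s3; s2-b->s2; s3-a->s3; s3-b->s3

Count `a`s, saturating at 3: states s0 through s2 mean 0 through 2 `a`s seen; s3 means more than 2. Each `a` increments (capped at s3); other symbols loop. Accept from {s0, s1, s2}.
With 4 states:
        a   b  
>* s0   s1  s0 
 * s1   s2  s1 
 * s2   s3  s2 
   s3   s3  s3 
(> = start, * = accepting)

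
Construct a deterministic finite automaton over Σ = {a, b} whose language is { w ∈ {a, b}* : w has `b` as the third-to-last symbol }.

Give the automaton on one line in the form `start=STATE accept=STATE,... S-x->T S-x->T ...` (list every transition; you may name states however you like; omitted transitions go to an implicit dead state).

start=q0 accept=q11,q12,q13,q14 q0-a->q1 q0-b->q2 q1-a->q3 q1-b->q4 q2-a->q5 q2-b->q6 q3-a->q7 q3-b->q8 q4-a->q9 q4-b->q10 q5-a->q11 q5-b->q12 q6-a->q13 q6-b->q14 q7-a->q7 q7-b->q8 q8-a->q9 q8-b->q10 q9-a->q11 q9-b->q12 q10-a->q13 q10-b->q14 q11-a->q7 q11-b->q8 q12-a->q9 q12-b->q10 q13-a->q11 q13-b->q12 q14-a->q13 q14-b->q14

A DFA must remember the last 3 symbols (since which symbol is third-to-last isn't known until the input ends). Use one state per possible window of the last ≤3 symbols; accept from those whose window starts with `b`.
With 15 states:
          a    b  
>  q0     q1   q2 
   q1     q3   q4 
   q2     q5   q6 
   q3     q7   q8 
   q4     q9  q10 
   q5    q11  q12 
   q6    q13  q14 
   q7     q7   q8 
   q8     q9  q10 
   q9    q11  q12 
   q10   q13  q14 
 * q11    q7   q8 
 * q12    q9  q10 
 * q13   q11  q12 
 * q14   q13  q14 
(> = start, * = accepting)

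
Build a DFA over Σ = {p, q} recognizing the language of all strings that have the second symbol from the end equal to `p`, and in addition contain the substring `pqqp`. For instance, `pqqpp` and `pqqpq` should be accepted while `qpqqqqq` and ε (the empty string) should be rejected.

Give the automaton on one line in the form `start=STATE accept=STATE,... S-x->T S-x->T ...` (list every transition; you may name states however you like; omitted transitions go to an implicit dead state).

Build one automaton per condition and run them in lockstep. One (7 states) tracks the last 2 symbols read; the other (5 states) tracks whether and how much of `pqqp` has been seen. Each combined state is a pair, one component from each; accept when both components accept. Equivalent product states are then merged.
With 8 states:
        p   q  
>  s0   s1  s0 
   s1   s1  s2 
   s2   s1  s3 
   s3   s4  s0 
   s4   s5  s6 
 * s5   s5  s6 
 * s6   s4  s7 
   s7   s4  s7 
(> = start, * = accepting)

start=s0 accept=s5,s6 s0-p->s1 s0-q->s0 s1-p->s1 s1-q->s2 s2-p->s1 s2-q->s3 s3-p->s4 s3-q->s0 s4-p->s5 s4-q->s6 s5-p->s5 s5-q->s6 s6-p->s4 s6-q->s7 s7-p->s4 s7-q->s7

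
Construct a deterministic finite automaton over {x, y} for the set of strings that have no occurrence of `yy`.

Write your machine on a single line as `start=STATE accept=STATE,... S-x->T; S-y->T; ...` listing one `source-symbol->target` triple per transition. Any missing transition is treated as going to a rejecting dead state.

This is the complement of 'contains `yy`'. Use the same substring-matching states — A through C holding how much of `yy` has just been matched — but flip the accepting set: everything except the trap C accepts.
       x  y 
>* A   A  B 
 * B   A  C 
   C   C  C 
(> = start, * = accepting)

start=A; accept=A,B; A-x->A; A-y->B; B-x->A; B-y->C; C-x->C; C-y->C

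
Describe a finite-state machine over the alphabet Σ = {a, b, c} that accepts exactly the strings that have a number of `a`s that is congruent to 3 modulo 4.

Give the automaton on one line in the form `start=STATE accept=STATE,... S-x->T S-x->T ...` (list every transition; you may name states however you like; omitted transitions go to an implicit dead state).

The only thing that matters is how many `a`s have appeared, reduced mod 4. Use one state per residue: s0 for 0, …, s3 for 3. Reading `a` moves to the next residue; anything else stays put. s3 is accepting.
        a   b   c  
>  s0   s1  s0  s0 
   s1   s2  s1  s1 
   s2   s3  s2  s2 
 * s3   s0  s3  s3 
(> = start, * = accepting)

start=s0 accept=s3 s0-a->s1 s0-b->s0 s0-c->s0 s1-a->s2 s1-b->s1 s1-c->s1 s2-a->s3 s2-b->s2 s2-c->s2 s3-a->s0 s3-b->s3 s3-c->s3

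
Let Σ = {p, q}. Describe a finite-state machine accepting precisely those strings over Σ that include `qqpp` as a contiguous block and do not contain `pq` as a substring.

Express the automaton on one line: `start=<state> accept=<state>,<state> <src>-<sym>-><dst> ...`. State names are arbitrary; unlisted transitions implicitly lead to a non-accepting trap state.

start=s0 accept=s9 s0-p->s1 s0-q->s2 s1-p->s1 s1-q->s3 s2-p->s1 s2-q->s4 s3-p->s5 s3-q->s6 s4-p->s7 s4-q->s4 s5-p->s5 s5-q->s3 s6-p->s8 s6-q->s6 s7-p->s9 s7-q->s3 s8-p->s10 s8-q->s3 s9-p->s9 s9-q->s10 s10-p->s10 s10-q->s10

Build one automaton per condition and run them in lockstep. One (5 states) tracks whether and how much of `qqpp` has been seen; the other (3 states) tracks partial matches of the forbidden pattern `pq`. Each combined state is a pair, one component from each; accept when both components accept.
An 11-state machine:
          p    q  
>  s0     s1   s2 
   s1     s1   s3 
   s2     s1   s4 
   s3     s5   s6 
   s4     s7   s4 
   s5     s5   s3 
   s6     s8   s6 
   s7     s9   s3 
   s8    s10   s3 
 * s9     s9  s10 
   s10   s10  s10 
(> = start, * = accepting)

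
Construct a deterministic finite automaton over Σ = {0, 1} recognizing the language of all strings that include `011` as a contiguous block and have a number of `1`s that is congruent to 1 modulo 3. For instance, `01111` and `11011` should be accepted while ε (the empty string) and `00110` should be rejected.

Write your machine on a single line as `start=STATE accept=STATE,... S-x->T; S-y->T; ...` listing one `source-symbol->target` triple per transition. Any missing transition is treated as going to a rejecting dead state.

Run two small machines in parallel and take their product. One (4 states) tracks whether and how much of `011` has been seen; the other (3 states) tracks the count of `1`s modulo 3. Each combined state is a pair, one component from each; accept when both components accept.
With 12 states:
          0    1  
>  q0     q1   q2 
   q1     q1   q3 
   q2     q4   q5 
   q3     q4   q6 
   q4     q4   q7 
   q5     q8   q0 
   q6     q6   q9 
   q7     q8   q9 
   q8     q8  q10 
   q9     q9  q11 
   q10    q1  q11 
 * q11   q11   q6 
(> = start, * = accepting)

start=q0; accept=q11; q0-0->q1; q0-1->q2; q1-0->q1; q1-1->q3; q2-0->q4; q2-1->q5; q3-0->q4; q3-1->q6; q4-0->q4; q4-1->q7; q5-0->q8; q5-1->q0; q6-0->q6; q6-1->q9; q7-0->q8; q7-1->q9; q8-0->q8; q8-1->q10; q9-0->q9; q9-1->q11; q10-0->q1; q10-1->q11; q11-0->q11; q11-1->q6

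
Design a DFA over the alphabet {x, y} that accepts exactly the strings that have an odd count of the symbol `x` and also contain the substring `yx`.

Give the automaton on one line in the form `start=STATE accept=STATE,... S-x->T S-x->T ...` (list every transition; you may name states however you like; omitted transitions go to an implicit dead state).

Handle the two conditions separately and then intersect. The first has 2 states tracking the count of `x`s modulo 2; the second has 3 states tracking whether and how much of `yx` has been seen. A product state is a pair (one from each), accepting exactly when both do. After merging equivalent states the machine shrinks.
With 5 states:
        x   y  
>  q0   q1  q2 
   q1   q0  q3 
   q2   q4  q2 
   q3   q2  q3 
 * q4   q2  q4 
(> = start, * = accepting)

start=q0 accept=q4 q0-x->q1 q0-y->q2 q1-x->q0 q1-y->q3 q2-x->q4 q2-y->q2 q3-x->q2 q3-y->q3 q4-x->q2 q4-y->q4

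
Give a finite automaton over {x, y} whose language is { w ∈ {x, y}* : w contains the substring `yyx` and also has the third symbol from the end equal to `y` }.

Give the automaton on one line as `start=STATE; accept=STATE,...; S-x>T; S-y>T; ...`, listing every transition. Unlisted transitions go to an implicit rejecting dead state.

start=S0; accept=S3,S4,S5,S10; S0-x>S0; S0-y>S1; S1-x>S0; S1-y>S2; S2-x>S3; S2-y>S2; S3-x>S4; S3-y>S5; S4-x>S6; S4-y>S7; S5-x>S8; S5-y>S9; S6-x>S6; S6-y>S7; S7-x>S8; S7-y>S9; S8-x>S4; S8-y>S5; S9-x>S3; S9-y>S10; S10-x>S3; S10-y>S10

Run two small machines in parallel and take their product. The first has 4 states tracking whether and how much of `yyx` has been seen; the second has 15 states tracking the last 3 symbols read. A product state is a pair (one from each), accepting exactly when both do. After merging equivalent states the machine shrinks.
An 11-state machine:
          x    y  
>  S0     S0   S1 
   S1     S0   S2 
   S2     S3   S2 
 * S3     S4   S5 
 * S4     S6   S7 
 * S5     S8   S9 
   S6     S6   S7 
   S7     S8   S9 
   S8     S4   S5 
   S9     S3  S10 
 * S10    S3  S10 
(> = start, * = accepting)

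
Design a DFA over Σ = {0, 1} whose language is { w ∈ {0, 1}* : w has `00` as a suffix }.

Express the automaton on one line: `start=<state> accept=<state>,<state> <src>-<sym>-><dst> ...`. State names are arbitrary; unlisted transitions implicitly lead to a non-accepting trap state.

start=q0 accept=q2 q0-0->q1 q0-1->q0 q1-0->q2 q1-1->q0 q2-0->q2 q2-1->q0

Let each state record the length of the longest suffix of the input read so far that is also a prefix of `00`. q1 means the last symbol is `0`; q2 means the last 2 symbols are `00`. Accept only at q2, where the string currently ends in `00`.
3 states suffice.
        0   1  
>  q0   q1  q0 
   q1   q2  q0 
 * q2   q2  q0 
(> = start, * = accepting)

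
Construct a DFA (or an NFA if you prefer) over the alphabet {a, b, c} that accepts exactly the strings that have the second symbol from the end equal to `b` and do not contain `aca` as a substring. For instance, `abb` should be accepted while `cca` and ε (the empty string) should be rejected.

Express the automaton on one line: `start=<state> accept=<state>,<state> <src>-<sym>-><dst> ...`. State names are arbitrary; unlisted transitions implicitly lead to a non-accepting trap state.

Build one automaton per condition and run them in lockstep. The first has 13 states tracking the last 2 symbols read; the second has 4 states tracking partial matches of the forbidden pattern `aca`. A product state is a pair (one from each), accepting exactly when both do.
With 22 states:
          a    b    c  
>  S0     S1   S2   S3 
   S1     S4   S5   S6 
   S2     S7   S8   S9 
   S3    S10  S11  S12 
   S4     S4   S5   S6 
   S5     S7   S8   S9 
   S6    S13  S11  S12 
 * S7     S4   S5   S6 
 * S8     S7   S8   S9 
 * S9    S10  S11  S12 
   S10    S4   S5   S6 
   S11    S7   S8   S9 
   S12   S10  S11  S12 
   S13   S14  S15  S16 
   S14   S14  S15  S16 
   S15   S17  S18  S19 
   S16   S13  S20  S21 
   S17   S14  S15  S16 
   S18   S17  S18  S19 
   S19   S13  S20  S21 
   S20   S17  S18  S19 
   S21   S13  S20  S21 
(> = start, * = accepting)

start=S0 accept=S7,S8,S9 S0-a->S1 S0-b->S2 S0-c->S3 S1-a->S4 S1-b->S5 S1-c->S6 S2-a->S7 S2-b->S8 S2-c->S9 S3-a->S10 S3-b->S11 S3-c->S12 S4-a->S4 S4-b->S5 S4-c->S6 S5-a->S7 S5-b->S8 S5-c->S9 S6-a->S13 S6-b->S11 S6-c->S12 S7-a->S4 S7-b->S5 S7-c->S6 S8-a->S7 S8-b->S8 S8-c->S9 S9-a->S10 S9-b->S11 S9-c->S12 S10-a->S4 S10-b->S5 S10-c->S6 S11-a->S7 S11-b->S8 S11-c->S9 S12-a->S10 S12-b->S11 S12-c->S12 S13-a->S14 S13-b->S15 S13-c->S16 S14-a->S14 S14-b->S15 S14-c->S16 S15-a->S17 S15-b->S18 S15-c->S19 S16-a->S13 S16-b->S20 S16-c->S21 S17-a->S14 S17-b->S15 S17-c->S16 S18-a->S17 S18-b->S18 S18-c->S19 S19-a->S13 S19-b->S20 S19-c->S21 S20-a->S17 S20-b->S18 S20-c->S19 S21-a->S13 S21-b->S20 S21-c->S21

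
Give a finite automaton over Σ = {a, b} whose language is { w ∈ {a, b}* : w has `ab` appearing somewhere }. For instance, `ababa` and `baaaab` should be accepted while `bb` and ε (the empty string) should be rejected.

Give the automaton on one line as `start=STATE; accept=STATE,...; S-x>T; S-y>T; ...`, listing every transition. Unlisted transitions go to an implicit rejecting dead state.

States s0..s1 record the length of the longest prefix of `ab` that matches the current input suffix. Reaching s2 means `ab` has been seen, and we stay there forever. Accept from s2.
A 3-state machine:
        a   b  
>  s0   s1  s0 
   s1   s1  s2 
 * s2   s2  s2 
(> = start, * = accepting)

start=s0; accept=s2; s0-a>s1; s0-b>s0; s1-a>s1; s1-b>s2; s2-a>s2; s2-b>s2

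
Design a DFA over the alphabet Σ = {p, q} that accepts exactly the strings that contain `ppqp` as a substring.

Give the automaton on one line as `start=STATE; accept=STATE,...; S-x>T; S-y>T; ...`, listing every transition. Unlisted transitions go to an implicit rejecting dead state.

start=A; accept=E; A-p>B; A-q>A; B-p>C; B-q>A; C-p>C; C-q>D; D-p>E; D-q>A; E-p>E; E-q>E

Track how much of `ppqp` has been matched so far: state A is no progress, E is the absorbing accept state reached once `ppqp` has occurred. Intermediate states record partial matches; on a mismatch, fall back to the longest reusable overlap.
       p  q 
>  A   B  A 
   B   C  A 
   C   C  D 
   D   E  A 
 * E   E  E 
(> = start, * = accepting)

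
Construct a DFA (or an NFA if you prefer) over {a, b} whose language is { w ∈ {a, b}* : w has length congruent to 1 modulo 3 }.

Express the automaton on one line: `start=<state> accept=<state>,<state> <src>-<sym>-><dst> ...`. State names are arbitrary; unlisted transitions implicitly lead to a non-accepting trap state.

Count input length modulo 3: every symbol advances one step around the cycle s0 → s1 → s2 → s0. Accept at s1.
        a   b  
>  s0   s1  s1 
 * s1   s2  s2 
   s2   s0  s0 
(> = start, * = accepting)

start=s0 accept=s1 s0-a->s1 s0-b->s1 s1-a->s2 s1-b->s2 s2-a->s0 s2-b->s0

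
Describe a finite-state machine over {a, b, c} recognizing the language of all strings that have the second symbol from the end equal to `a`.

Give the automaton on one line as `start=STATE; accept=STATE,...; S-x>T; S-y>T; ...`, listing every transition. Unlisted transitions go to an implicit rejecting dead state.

start=q0; accept=q4,q5,q6; q0-a>q1; q0-b>q2; q0-c>q3; q1-a>q4; q1-b>q5; q1-c>q6; q2-a>q7; q2-b>q8; q2-c>q9; q3-a>q10; q3-b>q11; q3-c>q12; q4-a>q4; q4-b>q5; q4-c>q6; q5-a>q7; q5-b>q8; q5-c>q9; q6-a>q10; q6-b>q11; q6-c>q12; q7-a>q4; q7-b>q5; q7-c>q6; q8-a>q7; q8-b>q8; q8-c>q9; q9-a>q10; q9-b>q11; q9-c>q12; q10-a>q4; q10-b>q5; q10-c>q6; q11-a>q7; q11-b>q8; q11-c>q9; q12-a>q10; q12-b>q11; q12-c>q12

Because acceptance depends on a position counted from the end, the machine has to buffer the most recent 2 symbols. Make each state the string of the last up-to-2 symbols read; on input `x` shift the window left and append `x`. Accept when the buffered window has length 2 and begins with `a`.
With 13 states:
          a    b    c  
>  q0     q1   q2   q3 
   q1     q4   q5   q6 
   q2     q7   q8   q9 
   q3    q10  q11  q12 
 * q4     q4   q5   q6 
 * q5     q7   q8   q9 
 * q6    q10  q11  q12 
   q7     q4   q5   q6 
   q8     q7   q8   q9 
   q9    q10  q11  q12 
   q10    q4   q5   q6 
   q11    q7   q8   q9 
   q12   q10  q11  q12 
(> = start, * = accepting)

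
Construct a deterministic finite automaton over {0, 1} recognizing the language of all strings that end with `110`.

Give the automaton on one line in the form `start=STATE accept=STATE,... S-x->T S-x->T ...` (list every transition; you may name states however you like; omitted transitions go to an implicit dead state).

Remember how much of `110` the current input suffix matches. State q0 means no match yet; q1 means the last symbol is `1`; q2 means the last 2 symbols are `11`; q3 means the last 3 symbols are `110`. Only q3 accepts. On a mismatch, fall back to the longest proper suffix that is still a prefix of `110`.
With 4 states:
        0   1  
>  q0   q0  q1 
   q1   q0  q2 
   q2   q3  q2 
 * q3   q0  q1 
(> = start, * = accepting)

start=q0 accept=q3 q0-0->q0 q0-1->q1 q1-0->q0 q1-1->q2 q2-0->q3 q2-1->q2 q3-0->q0 q3-1->q1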